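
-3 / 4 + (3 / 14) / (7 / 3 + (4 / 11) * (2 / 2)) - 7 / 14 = -2917 / 2492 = -1.17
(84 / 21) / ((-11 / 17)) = -68 / 11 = -6.18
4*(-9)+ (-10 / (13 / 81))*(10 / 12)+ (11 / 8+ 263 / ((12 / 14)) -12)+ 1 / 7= 455207 / 2184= 208.43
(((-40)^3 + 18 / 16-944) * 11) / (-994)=5714973 / 7952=718.68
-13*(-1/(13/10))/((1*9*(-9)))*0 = 0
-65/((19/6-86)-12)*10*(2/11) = 7800/6259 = 1.25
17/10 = 1.70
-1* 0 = 0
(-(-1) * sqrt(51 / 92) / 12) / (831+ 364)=sqrt(1173) / 659640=0.00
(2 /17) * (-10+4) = -12 /17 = -0.71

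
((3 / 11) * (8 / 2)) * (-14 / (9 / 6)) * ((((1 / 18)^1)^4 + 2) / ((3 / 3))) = -1469671 / 72171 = -20.36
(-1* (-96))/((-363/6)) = -192/121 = -1.59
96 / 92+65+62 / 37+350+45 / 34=12124581 / 28934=419.04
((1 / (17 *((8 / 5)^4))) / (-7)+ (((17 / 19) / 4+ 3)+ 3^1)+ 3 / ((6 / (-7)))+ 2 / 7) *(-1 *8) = -27858333 / 1157632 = -24.06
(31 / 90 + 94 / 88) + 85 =86.41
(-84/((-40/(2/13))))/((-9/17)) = -119/195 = -0.61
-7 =-7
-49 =-49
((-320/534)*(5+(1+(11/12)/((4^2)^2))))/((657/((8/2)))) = -92215/4210056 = -0.02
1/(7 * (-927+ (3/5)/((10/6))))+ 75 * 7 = 85135025/162162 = 525.00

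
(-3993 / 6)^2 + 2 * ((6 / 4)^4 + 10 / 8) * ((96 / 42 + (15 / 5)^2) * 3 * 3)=24873665 / 56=444172.59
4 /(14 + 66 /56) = 112 /425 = 0.26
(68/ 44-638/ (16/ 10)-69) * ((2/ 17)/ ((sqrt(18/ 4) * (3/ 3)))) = -20513 * sqrt(2)/ 1122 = -25.86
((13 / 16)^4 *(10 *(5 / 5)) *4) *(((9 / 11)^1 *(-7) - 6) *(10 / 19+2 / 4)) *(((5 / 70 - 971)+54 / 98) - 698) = 117467613094455 / 335577088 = 350046.58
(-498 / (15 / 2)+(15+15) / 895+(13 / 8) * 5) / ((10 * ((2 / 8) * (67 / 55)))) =-4587099 / 239860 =-19.12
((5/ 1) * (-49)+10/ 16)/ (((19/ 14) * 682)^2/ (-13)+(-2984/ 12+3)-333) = 747201/ 203261048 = 0.00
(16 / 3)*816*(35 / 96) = 4760 / 3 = 1586.67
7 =7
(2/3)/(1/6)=4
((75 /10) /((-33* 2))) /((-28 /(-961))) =-4805 /1232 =-3.90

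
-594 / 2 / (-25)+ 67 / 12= 5239 / 300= 17.46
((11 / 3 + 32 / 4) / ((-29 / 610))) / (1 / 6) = -1472.41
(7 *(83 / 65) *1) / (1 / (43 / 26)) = 24983 / 1690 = 14.78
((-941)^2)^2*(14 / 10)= 5488536209527 / 5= 1097707241905.40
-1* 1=-1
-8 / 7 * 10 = -80 / 7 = -11.43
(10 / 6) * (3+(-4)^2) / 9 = 3.52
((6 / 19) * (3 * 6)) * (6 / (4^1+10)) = 2.44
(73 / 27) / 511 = 1 / 189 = 0.01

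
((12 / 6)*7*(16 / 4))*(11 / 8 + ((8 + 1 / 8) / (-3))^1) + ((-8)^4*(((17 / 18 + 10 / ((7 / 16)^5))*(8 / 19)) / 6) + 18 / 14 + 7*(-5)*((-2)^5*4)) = 1586522666377 / 8621991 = 184008.85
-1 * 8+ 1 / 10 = -79 / 10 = -7.90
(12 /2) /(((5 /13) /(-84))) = -6552 /5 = -1310.40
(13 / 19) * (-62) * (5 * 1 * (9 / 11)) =-173.54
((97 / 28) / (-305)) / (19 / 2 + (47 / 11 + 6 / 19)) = -0.00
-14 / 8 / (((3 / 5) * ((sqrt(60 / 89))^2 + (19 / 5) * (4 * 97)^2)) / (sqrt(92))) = -2225 * sqrt(23) / 218203032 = -0.00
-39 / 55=-0.71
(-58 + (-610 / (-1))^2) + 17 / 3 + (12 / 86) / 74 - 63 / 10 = 17757534521 / 47730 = 372041.37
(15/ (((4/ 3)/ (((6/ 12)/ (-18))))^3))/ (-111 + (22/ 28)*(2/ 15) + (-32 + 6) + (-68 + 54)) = 175/ 194691072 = 0.00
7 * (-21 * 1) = -147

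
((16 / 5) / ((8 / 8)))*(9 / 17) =144 / 85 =1.69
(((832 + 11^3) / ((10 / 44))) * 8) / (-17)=-380688 / 85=-4478.68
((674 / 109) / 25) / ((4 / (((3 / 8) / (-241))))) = -0.00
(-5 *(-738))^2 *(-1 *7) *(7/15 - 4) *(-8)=-2694172320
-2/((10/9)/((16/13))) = -144/65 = -2.22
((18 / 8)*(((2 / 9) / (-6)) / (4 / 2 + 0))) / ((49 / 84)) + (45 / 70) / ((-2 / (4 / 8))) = -0.23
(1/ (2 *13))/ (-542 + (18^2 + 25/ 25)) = -1/ 5642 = -0.00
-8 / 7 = -1.14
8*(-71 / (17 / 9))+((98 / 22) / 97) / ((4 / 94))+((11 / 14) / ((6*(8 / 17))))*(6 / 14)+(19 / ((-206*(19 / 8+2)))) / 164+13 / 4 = -177918013818949 / 600551816480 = -296.26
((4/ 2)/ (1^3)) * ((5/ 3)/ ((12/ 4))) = 10/ 9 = 1.11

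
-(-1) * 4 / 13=4 / 13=0.31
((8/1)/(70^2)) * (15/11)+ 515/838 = 1392953/2258410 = 0.62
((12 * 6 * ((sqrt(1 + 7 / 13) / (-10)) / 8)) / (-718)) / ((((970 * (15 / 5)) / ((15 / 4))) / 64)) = 36 * sqrt(65) / 2263495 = 0.00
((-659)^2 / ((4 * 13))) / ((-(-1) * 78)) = 434281 / 4056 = 107.07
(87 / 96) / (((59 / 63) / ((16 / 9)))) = 203 / 118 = 1.72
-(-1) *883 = 883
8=8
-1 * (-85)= 85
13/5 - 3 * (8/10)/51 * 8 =189/85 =2.22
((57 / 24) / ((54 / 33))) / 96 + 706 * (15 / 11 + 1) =253755643 / 152064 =1668.74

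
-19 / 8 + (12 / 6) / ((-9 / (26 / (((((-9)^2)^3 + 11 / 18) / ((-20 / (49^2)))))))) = -436389010791 / 183742748392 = -2.37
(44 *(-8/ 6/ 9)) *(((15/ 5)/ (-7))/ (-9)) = -176/ 567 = -0.31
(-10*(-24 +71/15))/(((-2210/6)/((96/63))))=-1088/1365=-0.80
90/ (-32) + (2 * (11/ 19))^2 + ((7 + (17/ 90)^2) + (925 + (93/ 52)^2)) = 230720059763/ 247086450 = 933.76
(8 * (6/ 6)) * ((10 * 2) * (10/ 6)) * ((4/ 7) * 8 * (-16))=-409600/ 21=-19504.76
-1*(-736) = 736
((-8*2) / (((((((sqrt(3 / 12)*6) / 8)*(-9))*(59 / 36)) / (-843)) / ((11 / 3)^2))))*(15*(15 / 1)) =-435212800 / 59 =-7376488.14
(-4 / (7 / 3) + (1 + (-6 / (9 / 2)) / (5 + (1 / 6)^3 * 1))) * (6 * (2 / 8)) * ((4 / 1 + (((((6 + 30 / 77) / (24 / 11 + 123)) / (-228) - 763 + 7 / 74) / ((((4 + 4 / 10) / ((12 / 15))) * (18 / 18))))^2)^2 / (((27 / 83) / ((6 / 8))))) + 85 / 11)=-7038709015099489901052036939303651269864657587 / 5606023803609999955125435155559232488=-1255561742.45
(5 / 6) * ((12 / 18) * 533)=2665 / 9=296.11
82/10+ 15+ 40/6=448/15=29.87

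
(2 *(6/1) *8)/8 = 12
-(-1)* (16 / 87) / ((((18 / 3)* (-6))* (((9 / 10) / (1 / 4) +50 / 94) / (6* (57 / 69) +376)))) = -8236280 / 17486739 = -0.47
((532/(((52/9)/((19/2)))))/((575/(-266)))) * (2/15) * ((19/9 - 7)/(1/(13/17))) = 29576008/146625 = 201.71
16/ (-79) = -16/ 79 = -0.20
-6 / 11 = -0.55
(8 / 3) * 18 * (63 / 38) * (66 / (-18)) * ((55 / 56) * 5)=-27225 / 19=-1432.89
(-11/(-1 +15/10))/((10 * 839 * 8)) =-11/33560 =-0.00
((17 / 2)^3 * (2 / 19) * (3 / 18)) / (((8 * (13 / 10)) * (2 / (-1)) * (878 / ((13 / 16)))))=-24565 / 51247104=-0.00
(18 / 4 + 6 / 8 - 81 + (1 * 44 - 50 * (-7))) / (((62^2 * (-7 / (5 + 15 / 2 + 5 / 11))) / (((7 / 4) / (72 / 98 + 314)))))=-17777445 / 20867323136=-0.00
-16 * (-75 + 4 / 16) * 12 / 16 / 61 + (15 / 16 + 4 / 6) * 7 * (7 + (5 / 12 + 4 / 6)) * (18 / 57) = 4825391 / 111264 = 43.37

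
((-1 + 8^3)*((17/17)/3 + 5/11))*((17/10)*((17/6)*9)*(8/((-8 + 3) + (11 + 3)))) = 7679308/495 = 15513.75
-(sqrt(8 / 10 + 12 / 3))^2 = -24 / 5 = -4.80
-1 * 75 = -75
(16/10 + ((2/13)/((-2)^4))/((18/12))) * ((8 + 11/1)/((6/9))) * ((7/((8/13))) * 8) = 166649/40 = 4166.22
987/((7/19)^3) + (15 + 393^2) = 8535855/49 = 174201.12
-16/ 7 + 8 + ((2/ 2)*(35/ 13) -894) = -80589/ 91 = -885.59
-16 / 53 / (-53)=16 / 2809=0.01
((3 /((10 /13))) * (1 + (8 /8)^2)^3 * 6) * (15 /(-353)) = -2808 /353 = -7.95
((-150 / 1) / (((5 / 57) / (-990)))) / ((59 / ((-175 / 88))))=-6733125 / 118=-57060.38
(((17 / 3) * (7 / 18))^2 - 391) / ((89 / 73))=-82197635 / 259524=-316.72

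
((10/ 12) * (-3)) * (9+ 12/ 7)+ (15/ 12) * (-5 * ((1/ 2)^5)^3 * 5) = -24576875/ 917504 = -26.79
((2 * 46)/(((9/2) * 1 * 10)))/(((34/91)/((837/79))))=389298/6715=57.97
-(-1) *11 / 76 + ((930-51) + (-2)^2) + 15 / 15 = 67195 / 76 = 884.14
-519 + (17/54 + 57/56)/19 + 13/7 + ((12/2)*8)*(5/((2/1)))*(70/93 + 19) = 1650445025/890568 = 1853.25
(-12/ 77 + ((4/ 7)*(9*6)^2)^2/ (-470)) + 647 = -666336413/ 126665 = -5260.62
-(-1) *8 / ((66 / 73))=292 / 33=8.85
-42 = -42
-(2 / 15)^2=-4 / 225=-0.02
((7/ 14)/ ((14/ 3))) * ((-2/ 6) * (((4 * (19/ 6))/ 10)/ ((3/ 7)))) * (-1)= 19/ 180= 0.11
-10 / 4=-5 / 2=-2.50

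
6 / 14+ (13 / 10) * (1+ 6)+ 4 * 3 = 1507 / 70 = 21.53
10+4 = 14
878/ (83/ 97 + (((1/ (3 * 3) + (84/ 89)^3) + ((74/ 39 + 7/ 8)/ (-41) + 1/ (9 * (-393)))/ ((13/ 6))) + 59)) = 217990776524343784/ 15089578069710961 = 14.45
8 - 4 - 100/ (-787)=3248/ 787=4.13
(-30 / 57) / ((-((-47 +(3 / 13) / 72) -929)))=-3120 / 5785709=-0.00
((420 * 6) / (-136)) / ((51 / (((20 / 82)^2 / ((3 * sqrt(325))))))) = -700 * sqrt(13) / 6315517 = -0.00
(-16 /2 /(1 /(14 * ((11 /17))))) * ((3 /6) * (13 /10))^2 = -13013 /425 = -30.62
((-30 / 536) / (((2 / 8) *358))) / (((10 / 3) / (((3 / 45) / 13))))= -0.00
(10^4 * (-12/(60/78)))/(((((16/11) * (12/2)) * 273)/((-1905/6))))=873125/42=20788.69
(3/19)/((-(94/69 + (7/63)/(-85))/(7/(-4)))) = 52785/259996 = 0.20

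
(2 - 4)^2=4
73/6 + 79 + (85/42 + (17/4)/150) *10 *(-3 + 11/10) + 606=2764339/4200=658.18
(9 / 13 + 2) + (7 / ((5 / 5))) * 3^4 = 7406 / 13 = 569.69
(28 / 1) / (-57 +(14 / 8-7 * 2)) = -0.40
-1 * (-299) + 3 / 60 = 5981 / 20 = 299.05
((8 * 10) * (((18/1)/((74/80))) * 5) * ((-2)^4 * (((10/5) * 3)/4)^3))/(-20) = -777600/37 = -21016.22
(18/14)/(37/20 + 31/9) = 1620/6671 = 0.24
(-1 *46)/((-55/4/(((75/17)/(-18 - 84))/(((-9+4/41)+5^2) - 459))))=18860/57727461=0.00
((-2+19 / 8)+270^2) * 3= 1749609 / 8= 218701.12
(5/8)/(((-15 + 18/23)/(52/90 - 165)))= 170177/23544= 7.23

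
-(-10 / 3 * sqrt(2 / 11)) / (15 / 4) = 8 * sqrt(22) / 99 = 0.38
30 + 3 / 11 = 333 / 11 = 30.27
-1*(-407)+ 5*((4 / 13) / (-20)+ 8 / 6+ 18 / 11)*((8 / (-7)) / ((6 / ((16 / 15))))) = 54594377 / 135135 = 404.00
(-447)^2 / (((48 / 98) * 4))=3263547 / 32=101985.84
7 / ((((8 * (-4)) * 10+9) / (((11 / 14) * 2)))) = -11 / 311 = -0.04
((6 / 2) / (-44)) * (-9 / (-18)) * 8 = -3 / 11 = -0.27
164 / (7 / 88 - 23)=-14432 / 2017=-7.16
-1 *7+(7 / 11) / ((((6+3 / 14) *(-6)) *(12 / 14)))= -7.02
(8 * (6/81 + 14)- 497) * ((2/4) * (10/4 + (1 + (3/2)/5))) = -197201/270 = -730.37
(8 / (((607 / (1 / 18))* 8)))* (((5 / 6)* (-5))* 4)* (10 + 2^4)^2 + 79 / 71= 0.08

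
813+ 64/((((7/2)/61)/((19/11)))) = 210953/77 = 2739.65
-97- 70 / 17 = -101.12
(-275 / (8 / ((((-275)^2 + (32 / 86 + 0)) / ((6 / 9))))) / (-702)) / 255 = 21.78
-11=-11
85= 85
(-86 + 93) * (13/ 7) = 13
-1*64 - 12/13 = -64.92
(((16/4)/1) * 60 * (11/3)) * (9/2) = 3960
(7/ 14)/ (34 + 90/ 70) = 7/ 494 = 0.01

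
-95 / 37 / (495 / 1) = -19 / 3663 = -0.01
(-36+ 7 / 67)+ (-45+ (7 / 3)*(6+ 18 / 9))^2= 396502 / 603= 657.55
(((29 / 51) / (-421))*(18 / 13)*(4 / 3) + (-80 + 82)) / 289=185850 / 26888849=0.01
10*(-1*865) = -8650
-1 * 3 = -3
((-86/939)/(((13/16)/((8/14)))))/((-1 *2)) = 2752/85449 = 0.03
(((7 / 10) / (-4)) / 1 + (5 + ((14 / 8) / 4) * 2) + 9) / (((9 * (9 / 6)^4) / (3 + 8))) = 4312 / 1215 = 3.55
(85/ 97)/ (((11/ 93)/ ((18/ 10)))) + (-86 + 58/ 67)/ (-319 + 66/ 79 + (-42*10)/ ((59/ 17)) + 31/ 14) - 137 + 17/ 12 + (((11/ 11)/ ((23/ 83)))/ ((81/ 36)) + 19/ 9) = -789458467894145/ 6671216507076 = -118.34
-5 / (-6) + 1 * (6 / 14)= 53 / 42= 1.26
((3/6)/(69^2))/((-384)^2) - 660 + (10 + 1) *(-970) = -15908181442559/1404076032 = -11330.00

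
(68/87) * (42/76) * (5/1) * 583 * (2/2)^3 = 693770/551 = 1259.11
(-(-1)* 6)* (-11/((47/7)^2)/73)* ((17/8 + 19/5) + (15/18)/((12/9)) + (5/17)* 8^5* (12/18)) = -3535991459/27413690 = -128.99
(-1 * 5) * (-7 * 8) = 280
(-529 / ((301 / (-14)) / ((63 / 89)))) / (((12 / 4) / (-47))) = -1044246 / 3827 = -272.86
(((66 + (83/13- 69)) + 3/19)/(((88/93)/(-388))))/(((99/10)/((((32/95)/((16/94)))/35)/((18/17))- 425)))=955964917225/15332031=62350.83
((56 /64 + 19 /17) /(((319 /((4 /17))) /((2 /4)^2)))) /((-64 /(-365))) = 98915 /47201792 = 0.00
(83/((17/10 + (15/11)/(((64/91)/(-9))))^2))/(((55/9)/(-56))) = -9423912960/3073704481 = -3.07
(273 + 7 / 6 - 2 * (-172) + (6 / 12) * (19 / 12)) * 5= 3094.79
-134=-134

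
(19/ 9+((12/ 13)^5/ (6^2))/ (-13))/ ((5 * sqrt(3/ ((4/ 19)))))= 183294326 * sqrt(57)/ 12380765085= 0.11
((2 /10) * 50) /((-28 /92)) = -230 /7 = -32.86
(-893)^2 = 797449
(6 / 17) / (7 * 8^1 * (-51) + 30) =-1 / 8007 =-0.00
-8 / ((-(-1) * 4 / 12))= -24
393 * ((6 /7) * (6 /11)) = 14148 /77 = 183.74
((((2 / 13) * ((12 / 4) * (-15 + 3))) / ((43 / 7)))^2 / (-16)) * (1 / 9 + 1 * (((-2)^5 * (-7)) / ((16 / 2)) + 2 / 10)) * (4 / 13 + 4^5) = -2301963552 / 1562405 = -1473.35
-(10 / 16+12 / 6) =-21 / 8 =-2.62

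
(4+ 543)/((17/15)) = 8205/17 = 482.65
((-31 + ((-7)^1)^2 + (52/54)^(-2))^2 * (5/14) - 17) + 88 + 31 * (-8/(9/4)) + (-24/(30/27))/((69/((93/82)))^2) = 23237214603150913/256010234145120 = 90.77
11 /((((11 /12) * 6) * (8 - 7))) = 2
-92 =-92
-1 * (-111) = 111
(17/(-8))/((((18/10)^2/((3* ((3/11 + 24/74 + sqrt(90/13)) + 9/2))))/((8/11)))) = -195925/26862 - 425* sqrt(130)/1287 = -11.06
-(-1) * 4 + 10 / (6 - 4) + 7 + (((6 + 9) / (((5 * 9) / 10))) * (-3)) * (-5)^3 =1266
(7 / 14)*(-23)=-23 / 2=-11.50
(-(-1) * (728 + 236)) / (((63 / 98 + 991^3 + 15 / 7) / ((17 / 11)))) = 0.00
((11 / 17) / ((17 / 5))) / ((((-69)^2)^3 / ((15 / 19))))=275 / 197526211159257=0.00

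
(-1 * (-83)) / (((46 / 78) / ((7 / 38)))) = 25.93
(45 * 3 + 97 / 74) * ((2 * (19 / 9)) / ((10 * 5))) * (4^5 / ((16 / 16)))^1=98126336 / 8325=11786.95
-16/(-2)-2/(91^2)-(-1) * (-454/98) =27883/8281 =3.37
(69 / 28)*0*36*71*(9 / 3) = 0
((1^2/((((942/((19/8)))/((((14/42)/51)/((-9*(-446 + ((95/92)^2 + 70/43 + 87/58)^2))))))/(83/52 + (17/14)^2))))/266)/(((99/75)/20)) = 269889406294400/361045215084549218820597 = 0.00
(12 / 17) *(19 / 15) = 76 / 85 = 0.89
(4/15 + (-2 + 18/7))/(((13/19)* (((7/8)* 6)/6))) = 13376/9555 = 1.40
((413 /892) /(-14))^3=-205379 /5677858304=-0.00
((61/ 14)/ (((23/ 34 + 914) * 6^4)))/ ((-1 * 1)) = -1037/ 282130128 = -0.00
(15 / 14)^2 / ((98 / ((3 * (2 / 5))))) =135 / 9604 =0.01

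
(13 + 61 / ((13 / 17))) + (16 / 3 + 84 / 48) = 15577 / 156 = 99.85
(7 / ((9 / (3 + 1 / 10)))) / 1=217 / 90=2.41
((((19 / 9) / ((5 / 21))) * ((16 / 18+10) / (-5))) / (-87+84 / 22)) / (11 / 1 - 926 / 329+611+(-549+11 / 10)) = 94340092 / 28970194725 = 0.00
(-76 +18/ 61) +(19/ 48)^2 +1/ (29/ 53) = -300468847/ 4075776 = -73.72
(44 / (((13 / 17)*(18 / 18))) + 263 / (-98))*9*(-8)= -2515860 / 637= -3949.54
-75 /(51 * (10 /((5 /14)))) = -25 /476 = -0.05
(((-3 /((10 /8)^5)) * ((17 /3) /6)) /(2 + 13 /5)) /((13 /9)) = -26112 /186875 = -0.14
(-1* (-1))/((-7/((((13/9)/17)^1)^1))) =-13/1071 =-0.01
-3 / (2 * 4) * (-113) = 339 / 8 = 42.38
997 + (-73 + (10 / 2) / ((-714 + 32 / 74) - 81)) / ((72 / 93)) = 79615450 / 88197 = 902.70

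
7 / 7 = 1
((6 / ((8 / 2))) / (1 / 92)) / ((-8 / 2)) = -69 / 2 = -34.50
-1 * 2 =-2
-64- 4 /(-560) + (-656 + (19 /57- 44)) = -320737 /420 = -763.66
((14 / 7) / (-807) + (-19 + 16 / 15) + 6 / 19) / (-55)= 1350839 / 4216575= 0.32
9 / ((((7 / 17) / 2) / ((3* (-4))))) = -3672 / 7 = -524.57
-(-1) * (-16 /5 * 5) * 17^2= -4624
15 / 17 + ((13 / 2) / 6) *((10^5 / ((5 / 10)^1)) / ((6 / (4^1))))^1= 22100135 / 153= 144445.33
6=6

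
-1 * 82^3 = -551368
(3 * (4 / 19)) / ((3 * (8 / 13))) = 13 / 38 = 0.34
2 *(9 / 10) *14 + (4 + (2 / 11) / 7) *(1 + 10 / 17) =206784 / 6545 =31.59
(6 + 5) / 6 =11 / 6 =1.83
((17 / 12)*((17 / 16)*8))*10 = 1445 / 12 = 120.42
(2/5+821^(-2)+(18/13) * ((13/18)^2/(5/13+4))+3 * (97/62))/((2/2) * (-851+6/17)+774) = -4791008613122/69836070259845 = -0.07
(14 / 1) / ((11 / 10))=140 / 11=12.73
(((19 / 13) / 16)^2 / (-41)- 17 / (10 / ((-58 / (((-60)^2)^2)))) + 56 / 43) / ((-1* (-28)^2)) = -1571260801781 / 946041314400000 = -0.00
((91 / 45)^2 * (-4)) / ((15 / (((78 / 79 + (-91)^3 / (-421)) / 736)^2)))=-29380846486925171329 / 4550198031337824000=-6.46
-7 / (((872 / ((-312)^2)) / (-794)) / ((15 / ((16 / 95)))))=6023274075 / 109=55259395.18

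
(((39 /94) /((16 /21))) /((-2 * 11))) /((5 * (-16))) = 819 /2647040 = 0.00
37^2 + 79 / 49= 1370.61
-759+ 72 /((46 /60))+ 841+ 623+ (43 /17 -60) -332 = 160092 /391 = 409.44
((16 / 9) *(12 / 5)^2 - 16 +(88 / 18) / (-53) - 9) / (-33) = 177113 / 393525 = 0.45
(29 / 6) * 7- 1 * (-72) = 635 / 6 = 105.83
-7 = -7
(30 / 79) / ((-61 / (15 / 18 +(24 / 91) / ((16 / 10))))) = -2725 / 438529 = -0.01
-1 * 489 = -489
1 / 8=0.12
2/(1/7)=14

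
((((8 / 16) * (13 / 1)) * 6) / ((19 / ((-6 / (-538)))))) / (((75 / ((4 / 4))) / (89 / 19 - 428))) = -313677 / 2427725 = -0.13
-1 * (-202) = 202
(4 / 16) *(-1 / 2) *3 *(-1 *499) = 1497 / 8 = 187.12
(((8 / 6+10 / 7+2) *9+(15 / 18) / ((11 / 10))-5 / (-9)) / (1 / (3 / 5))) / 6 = 3061 / 693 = 4.42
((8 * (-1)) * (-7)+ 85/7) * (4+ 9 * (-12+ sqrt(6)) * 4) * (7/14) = -102078/7+ 8586 * sqrt(6)/7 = -11578.10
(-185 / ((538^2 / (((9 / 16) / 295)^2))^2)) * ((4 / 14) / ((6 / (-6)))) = 242757 / 29106845270264261312512000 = 0.00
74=74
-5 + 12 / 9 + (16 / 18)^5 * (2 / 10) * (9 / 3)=-3.33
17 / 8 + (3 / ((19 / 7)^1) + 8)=1707 / 152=11.23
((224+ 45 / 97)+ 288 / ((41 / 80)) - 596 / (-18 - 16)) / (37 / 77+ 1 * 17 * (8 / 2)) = 4185249299 / 356502257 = 11.74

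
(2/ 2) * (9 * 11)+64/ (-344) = 98.81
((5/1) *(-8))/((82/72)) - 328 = -14888/41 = -363.12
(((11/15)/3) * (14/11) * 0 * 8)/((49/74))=0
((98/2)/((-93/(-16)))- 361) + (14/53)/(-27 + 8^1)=-33019825/93651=-352.58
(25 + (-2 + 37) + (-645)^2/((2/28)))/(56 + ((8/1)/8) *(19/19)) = 1941470/19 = 102182.63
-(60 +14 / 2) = -67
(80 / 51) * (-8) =-12.55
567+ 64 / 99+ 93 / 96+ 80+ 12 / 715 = 12142391 / 18720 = 648.63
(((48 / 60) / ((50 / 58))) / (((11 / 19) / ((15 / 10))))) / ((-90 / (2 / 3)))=-1102 / 61875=-0.02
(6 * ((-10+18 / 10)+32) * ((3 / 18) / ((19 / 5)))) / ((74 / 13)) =1547 / 1406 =1.10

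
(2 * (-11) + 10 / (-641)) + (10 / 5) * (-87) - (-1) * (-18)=-214.02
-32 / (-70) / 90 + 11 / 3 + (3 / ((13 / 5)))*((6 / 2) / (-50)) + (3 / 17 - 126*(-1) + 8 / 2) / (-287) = 89877481 / 28542150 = 3.15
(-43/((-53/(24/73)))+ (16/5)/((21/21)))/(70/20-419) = -0.01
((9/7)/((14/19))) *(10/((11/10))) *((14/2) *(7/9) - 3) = 1900/49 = 38.78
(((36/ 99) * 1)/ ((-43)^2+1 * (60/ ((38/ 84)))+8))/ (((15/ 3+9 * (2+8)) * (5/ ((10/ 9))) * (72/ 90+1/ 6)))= 16/ 36177471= 0.00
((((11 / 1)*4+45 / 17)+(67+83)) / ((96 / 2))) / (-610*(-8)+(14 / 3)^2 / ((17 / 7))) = 10029 / 11968192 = 0.00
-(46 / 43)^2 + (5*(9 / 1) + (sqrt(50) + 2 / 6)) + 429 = 5*sqrt(2) + 2624779 / 5547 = 480.26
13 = 13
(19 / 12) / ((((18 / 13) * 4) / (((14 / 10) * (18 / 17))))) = 1729 / 4080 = 0.42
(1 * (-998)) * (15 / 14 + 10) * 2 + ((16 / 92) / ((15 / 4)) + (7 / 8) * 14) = -213353417 / 9660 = -22086.28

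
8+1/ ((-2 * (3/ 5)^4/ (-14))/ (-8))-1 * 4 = -34676/ 81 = -428.10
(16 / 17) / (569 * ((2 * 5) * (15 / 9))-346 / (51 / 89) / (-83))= 83 / 836953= 0.00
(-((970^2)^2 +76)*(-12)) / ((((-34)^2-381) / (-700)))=-297458384185536 / 31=-9595431747920.52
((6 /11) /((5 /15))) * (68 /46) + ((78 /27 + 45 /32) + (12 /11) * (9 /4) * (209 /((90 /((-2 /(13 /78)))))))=-22473403 /364320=-61.69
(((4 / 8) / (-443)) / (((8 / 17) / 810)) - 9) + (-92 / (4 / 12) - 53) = -1204757 / 3544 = -339.94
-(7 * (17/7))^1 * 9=-153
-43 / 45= -0.96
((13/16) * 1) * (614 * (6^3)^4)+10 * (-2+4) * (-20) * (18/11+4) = 11945365141792/11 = 1085942285617.45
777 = 777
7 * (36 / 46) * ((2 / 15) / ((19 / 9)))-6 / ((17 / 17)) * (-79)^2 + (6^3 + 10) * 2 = -80831134 / 2185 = -36993.65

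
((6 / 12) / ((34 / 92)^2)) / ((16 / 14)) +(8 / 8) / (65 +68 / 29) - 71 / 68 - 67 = -36588886 / 564417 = -64.83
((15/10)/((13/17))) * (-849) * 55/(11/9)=-1948455/26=-74940.58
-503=-503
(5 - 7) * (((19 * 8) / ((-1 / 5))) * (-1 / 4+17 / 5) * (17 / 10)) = 40698 / 5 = 8139.60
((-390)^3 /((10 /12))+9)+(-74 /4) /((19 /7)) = -2704946317 /38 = -71182797.82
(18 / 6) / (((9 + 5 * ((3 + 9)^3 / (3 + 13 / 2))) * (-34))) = -19 / 197778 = -0.00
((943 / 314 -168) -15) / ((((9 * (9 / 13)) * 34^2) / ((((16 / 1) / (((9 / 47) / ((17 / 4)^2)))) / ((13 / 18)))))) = -2656393 / 50868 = -52.22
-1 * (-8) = 8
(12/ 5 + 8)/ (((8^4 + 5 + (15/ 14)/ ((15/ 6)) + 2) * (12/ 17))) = 1547/ 430860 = 0.00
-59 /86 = -0.69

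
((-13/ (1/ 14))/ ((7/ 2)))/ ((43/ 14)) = -728/ 43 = -16.93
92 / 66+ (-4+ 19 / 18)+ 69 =13355 / 198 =67.45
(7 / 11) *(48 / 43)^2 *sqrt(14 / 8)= 8064 *sqrt(7) / 20339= 1.05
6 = 6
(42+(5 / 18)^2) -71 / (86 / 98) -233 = -3787133 / 13932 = -271.83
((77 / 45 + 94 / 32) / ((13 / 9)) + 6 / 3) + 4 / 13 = 5.53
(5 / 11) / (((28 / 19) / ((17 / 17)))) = 95 / 308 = 0.31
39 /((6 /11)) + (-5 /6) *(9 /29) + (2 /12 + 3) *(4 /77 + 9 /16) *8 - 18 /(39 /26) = 2004539 /26796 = 74.81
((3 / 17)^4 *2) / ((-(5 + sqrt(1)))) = -27 / 83521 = -0.00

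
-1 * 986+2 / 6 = -2957 / 3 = -985.67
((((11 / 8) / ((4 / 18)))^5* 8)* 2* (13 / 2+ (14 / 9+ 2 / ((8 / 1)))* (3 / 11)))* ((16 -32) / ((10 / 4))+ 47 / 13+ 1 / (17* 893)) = -3513735615277503 / 1243627520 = -2825392.30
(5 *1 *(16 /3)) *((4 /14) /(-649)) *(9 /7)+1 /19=0.04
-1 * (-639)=639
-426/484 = -213/242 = -0.88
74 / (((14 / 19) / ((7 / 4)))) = 703 / 4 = 175.75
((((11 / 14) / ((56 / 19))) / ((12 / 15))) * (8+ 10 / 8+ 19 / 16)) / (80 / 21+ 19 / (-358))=93714555 / 101215744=0.93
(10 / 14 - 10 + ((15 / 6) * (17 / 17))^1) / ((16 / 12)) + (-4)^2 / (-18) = -3013 / 504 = -5.98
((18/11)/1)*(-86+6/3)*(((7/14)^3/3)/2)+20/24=-67/33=-2.03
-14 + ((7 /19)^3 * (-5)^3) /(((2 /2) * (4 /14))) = -492177 /13718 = -35.88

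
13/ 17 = 0.76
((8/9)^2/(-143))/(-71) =64/822393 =0.00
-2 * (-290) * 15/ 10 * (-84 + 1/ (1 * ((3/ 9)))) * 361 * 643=-16357707810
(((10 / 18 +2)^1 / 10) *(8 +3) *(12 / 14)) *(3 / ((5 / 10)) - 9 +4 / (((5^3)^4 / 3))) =-61767577113 / 8544921875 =-7.23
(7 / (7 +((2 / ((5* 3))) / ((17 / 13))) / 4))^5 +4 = 2941960837824332572 / 590519224617158143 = 4.98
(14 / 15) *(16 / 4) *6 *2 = 224 / 5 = 44.80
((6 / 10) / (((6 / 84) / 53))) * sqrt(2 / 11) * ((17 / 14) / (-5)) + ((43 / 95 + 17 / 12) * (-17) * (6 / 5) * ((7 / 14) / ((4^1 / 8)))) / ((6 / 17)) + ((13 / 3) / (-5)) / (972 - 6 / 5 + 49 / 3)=-701469101 / 6492300 - 2703 * sqrt(22) / 275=-154.15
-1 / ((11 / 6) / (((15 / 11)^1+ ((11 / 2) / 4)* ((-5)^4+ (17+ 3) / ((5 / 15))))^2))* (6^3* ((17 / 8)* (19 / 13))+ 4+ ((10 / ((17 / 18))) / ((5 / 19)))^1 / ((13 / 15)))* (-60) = 345601823857875 / 16456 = 21001569267.01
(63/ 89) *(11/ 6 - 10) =-1029/ 178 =-5.78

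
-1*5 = -5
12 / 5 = 2.40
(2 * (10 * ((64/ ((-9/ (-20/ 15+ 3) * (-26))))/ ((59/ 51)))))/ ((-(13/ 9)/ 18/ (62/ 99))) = -6745600/ 109681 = -61.50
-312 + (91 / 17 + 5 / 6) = -31193 / 102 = -305.81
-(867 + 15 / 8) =-6951 / 8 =-868.88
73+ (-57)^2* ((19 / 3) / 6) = 7005 / 2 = 3502.50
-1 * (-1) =1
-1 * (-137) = 137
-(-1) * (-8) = -8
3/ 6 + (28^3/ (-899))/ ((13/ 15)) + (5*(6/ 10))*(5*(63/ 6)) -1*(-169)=3492369/ 11687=298.83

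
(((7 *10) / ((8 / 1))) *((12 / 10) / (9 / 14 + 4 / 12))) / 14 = 63 / 82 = 0.77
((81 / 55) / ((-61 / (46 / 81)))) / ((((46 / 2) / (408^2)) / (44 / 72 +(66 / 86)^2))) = -67158976 / 563945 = -119.09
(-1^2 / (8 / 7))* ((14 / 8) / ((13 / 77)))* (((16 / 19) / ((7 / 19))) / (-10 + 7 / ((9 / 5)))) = 441 / 130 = 3.39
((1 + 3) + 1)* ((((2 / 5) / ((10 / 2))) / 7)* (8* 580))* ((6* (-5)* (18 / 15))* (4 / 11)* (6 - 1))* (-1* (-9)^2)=1405739.22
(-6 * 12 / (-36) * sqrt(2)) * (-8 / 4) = -4 * sqrt(2) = -5.66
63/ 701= 0.09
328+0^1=328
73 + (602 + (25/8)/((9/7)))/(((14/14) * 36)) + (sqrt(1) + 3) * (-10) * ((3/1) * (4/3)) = -181985/2592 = -70.21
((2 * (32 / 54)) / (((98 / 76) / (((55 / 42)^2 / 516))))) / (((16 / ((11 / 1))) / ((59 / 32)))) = 37301275 / 9633810816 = 0.00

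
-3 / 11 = -0.27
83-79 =4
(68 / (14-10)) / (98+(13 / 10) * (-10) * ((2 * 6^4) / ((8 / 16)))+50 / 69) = -1173 / 4643236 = -0.00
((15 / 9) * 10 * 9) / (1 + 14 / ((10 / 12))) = 750 / 89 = 8.43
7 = 7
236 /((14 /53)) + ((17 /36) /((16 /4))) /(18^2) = 291786743 /326592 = 893.43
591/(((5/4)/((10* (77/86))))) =182028/43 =4233.21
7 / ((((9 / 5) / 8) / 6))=560 / 3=186.67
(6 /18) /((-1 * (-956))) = 1 /2868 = 0.00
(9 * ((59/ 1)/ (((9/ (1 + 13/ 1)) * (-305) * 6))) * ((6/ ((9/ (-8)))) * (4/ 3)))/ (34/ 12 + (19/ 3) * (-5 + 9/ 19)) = -52864/ 425475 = -0.12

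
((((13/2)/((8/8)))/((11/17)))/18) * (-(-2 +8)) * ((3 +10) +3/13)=-1462/33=-44.30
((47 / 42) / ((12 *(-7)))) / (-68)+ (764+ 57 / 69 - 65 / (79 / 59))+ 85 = 801.28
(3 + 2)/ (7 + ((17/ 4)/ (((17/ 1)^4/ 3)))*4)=24565/ 34394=0.71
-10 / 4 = -5 / 2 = -2.50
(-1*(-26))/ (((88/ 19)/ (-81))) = -20007/ 44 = -454.70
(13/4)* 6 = 39/2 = 19.50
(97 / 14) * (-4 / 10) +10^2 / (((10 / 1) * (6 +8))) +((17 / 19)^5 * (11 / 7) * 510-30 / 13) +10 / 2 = 518466447661 / 1126625045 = 460.19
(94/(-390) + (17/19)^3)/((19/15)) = 635662/1694173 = 0.38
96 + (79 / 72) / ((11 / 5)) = 76427 / 792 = 96.50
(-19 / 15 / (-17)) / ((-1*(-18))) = 19 / 4590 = 0.00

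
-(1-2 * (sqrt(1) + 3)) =7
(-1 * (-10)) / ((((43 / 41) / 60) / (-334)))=-8216400 / 43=-191079.07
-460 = -460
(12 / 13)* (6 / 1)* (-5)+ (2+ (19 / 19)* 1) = -321 / 13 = -24.69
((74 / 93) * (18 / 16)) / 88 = 111 / 10912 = 0.01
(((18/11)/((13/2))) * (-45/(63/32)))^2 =33177600/1002001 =33.11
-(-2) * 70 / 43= 140 / 43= 3.26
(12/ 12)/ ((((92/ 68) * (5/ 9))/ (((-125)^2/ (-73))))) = -284.77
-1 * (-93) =93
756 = 756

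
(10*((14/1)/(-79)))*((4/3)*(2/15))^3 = -14336/1439775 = -0.01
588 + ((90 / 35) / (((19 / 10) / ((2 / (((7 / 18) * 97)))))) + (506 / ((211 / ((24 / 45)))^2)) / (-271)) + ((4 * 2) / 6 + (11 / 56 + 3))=1162226763556578521 / 1961228166546600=592.60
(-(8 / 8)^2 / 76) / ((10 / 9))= -0.01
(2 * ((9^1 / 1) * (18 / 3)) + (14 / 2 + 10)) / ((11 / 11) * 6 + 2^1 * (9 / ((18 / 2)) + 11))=25 / 6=4.17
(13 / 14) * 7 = 6.50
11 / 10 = 1.10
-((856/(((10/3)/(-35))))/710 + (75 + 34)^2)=-4213261/355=-11868.34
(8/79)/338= 0.00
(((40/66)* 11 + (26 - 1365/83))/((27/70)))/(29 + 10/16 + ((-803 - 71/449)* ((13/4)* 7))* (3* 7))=-1015566160/9265474444509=-0.00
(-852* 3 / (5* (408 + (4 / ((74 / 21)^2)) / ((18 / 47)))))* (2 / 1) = -13996656 / 5597035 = -2.50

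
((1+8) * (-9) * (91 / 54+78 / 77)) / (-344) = 33657 / 52976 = 0.64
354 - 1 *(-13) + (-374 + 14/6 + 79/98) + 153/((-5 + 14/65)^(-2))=4345908647/1242150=3498.70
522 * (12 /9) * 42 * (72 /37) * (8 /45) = 1870848 /185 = 10112.69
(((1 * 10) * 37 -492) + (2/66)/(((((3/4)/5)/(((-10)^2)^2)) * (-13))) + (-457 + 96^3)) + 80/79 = 89879197621/101673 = 884002.61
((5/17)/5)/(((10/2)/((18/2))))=9/85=0.11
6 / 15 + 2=12 / 5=2.40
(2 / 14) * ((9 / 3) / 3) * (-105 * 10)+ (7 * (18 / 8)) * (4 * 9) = 417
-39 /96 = -13 /32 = -0.41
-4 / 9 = -0.44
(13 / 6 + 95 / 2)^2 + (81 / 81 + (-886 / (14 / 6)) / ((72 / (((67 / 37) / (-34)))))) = 2468.06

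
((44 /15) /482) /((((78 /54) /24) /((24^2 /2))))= 456192 /15665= 29.12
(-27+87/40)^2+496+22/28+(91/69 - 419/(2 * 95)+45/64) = 1112.88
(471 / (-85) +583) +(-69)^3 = -27874181 / 85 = -327931.54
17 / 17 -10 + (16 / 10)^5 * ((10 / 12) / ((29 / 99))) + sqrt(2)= sqrt(2) + 377547 / 18125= 22.24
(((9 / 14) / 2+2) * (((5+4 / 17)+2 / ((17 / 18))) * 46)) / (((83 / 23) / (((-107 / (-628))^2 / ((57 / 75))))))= 1230230828125 / 148022569184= 8.31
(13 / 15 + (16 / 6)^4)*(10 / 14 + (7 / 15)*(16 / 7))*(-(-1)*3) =3895397 / 14175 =274.81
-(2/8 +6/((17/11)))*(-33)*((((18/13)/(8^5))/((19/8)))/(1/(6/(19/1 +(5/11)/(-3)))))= 0.00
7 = 7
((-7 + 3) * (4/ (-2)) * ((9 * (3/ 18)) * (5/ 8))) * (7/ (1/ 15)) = 1575/ 2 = 787.50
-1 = -1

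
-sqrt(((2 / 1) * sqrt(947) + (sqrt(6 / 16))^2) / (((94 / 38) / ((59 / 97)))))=-sqrt(30663834 + 163540448 * sqrt(947)) / 18236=-3.90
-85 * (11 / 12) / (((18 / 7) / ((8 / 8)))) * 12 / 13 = -6545 / 234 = -27.97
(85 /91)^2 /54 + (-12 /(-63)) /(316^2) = 90193097 /5581625868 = 0.02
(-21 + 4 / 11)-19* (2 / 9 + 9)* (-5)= 84692 / 99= 855.47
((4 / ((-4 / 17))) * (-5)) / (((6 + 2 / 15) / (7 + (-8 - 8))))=-11475 / 92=-124.73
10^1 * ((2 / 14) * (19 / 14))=95 / 49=1.94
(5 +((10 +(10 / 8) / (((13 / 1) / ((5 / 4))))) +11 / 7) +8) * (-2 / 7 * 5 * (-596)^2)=-7981481510 / 637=-12529798.29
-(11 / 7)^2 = -121 / 49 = -2.47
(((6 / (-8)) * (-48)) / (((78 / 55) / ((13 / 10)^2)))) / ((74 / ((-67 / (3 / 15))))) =-28743 / 148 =-194.21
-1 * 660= -660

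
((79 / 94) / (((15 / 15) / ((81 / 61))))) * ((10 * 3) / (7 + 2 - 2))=95985 / 20069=4.78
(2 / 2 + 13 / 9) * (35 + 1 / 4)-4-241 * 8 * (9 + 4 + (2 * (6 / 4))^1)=-184595 / 6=-30765.83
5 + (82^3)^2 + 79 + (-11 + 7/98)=4256093400959/14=304006671497.07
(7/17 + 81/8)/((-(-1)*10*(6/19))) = 27227/8160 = 3.34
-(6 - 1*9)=3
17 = 17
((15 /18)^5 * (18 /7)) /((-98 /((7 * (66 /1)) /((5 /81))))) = -78.92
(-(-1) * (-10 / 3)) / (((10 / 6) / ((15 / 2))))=-15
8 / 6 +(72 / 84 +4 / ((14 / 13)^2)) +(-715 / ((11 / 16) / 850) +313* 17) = -129164984 / 147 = -878673.36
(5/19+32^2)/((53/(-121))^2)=284928501/53371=5338.64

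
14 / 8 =7 / 4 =1.75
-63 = -63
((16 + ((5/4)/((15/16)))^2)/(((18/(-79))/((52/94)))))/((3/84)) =-4600960/3807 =-1208.55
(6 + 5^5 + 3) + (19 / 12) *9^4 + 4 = 13526.25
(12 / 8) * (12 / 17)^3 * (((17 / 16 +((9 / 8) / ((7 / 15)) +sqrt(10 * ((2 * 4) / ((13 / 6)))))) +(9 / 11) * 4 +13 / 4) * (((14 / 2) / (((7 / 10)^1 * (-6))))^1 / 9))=-369450 / 378301 - 1920 * sqrt(390) / 63869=-1.57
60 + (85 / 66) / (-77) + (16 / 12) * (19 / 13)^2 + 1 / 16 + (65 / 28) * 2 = 464035877 / 6870864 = 67.54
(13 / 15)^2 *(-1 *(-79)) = 13351 / 225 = 59.34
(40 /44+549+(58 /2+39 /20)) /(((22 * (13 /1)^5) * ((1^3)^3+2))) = 127789 /5391174360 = 0.00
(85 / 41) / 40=17 / 328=0.05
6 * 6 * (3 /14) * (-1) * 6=-324 /7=-46.29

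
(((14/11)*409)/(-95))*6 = -34356/1045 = -32.88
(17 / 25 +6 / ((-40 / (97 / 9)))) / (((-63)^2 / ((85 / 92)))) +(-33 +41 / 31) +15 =-11327039047 / 679175280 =-16.68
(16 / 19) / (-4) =-0.21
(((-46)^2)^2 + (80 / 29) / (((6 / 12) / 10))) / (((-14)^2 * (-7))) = -32461956 / 9947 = -3263.49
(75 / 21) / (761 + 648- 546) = 25 / 6041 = 0.00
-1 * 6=-6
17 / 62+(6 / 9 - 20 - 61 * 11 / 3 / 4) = -9297 / 124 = -74.98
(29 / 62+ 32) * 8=8052 / 31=259.74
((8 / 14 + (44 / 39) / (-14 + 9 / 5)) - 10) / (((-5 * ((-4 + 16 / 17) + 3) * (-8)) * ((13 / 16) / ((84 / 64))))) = 1347709 / 206180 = 6.54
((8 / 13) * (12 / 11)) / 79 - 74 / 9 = -835114 / 101673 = -8.21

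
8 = 8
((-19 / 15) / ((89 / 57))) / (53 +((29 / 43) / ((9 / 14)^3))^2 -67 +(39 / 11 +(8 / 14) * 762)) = -27314288666973 / 14525839488164255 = -0.00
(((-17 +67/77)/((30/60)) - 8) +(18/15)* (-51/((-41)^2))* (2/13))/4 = -84692156/8413405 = -10.07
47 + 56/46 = 1109/23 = 48.22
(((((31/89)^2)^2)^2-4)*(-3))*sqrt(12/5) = 94473013990625298*sqrt(15)/19682944028510405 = 18.59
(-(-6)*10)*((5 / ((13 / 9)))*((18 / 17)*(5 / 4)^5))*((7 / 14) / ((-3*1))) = -6328125 / 56576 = -111.85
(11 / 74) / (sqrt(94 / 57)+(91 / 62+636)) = 768208551 / 3294387049229- 21142 * sqrt(5358) / 3294387049229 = 0.00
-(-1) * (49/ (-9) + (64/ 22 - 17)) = -1934/ 99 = -19.54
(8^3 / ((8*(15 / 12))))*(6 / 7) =1536 / 35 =43.89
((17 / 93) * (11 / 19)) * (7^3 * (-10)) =-641410 / 1767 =-362.99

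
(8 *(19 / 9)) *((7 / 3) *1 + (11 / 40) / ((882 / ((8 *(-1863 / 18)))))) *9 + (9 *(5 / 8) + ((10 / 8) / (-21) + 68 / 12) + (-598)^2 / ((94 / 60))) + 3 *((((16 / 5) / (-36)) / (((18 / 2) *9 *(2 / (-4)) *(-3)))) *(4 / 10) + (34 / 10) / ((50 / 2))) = 383768279890201 / 1678887000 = 228584.94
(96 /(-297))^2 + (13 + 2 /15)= 648719 /49005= 13.24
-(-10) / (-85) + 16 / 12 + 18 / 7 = 1352 / 357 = 3.79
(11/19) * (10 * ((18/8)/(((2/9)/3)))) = 13365/76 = 175.86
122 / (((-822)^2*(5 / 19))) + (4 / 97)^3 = 1165897447 / 1541696358330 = 0.00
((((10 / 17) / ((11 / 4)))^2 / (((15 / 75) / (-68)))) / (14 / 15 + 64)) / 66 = -40000 / 11019349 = -0.00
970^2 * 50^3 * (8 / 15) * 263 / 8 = 2062139166666.67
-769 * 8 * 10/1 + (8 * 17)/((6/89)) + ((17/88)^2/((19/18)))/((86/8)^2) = -1517621812813/25505106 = -59502.67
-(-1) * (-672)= -672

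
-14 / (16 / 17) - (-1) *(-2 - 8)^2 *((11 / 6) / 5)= 523 / 24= 21.79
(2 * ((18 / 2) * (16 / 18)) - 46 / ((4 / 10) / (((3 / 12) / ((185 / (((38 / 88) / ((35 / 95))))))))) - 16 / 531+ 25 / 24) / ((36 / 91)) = 5295642001 / 124483392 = 42.54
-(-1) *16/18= 8/9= 0.89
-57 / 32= -1.78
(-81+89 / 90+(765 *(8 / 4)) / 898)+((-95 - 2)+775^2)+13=24264697411 / 40410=600462.69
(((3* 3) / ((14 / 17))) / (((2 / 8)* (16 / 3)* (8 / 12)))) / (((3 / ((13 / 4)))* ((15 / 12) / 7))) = 5967 / 80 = 74.59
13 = 13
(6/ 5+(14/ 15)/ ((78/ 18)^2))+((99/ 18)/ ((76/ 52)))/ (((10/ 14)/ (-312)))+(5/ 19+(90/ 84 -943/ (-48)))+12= -1736501717/ 1078896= -1609.52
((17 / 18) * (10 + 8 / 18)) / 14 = 799 / 1134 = 0.70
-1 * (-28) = 28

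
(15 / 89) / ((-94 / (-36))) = 270 / 4183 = 0.06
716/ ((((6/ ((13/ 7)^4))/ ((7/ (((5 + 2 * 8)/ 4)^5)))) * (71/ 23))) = 240815384576/ 298380334959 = 0.81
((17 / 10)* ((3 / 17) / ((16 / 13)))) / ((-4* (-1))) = 39 / 640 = 0.06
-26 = -26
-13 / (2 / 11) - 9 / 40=-2869 / 40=-71.72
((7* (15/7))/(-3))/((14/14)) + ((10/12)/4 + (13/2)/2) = -37/24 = -1.54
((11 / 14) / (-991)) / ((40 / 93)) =-1023 / 554960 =-0.00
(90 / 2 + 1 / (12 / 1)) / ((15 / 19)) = 10279 / 180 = 57.11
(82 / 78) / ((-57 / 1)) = -41 / 2223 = -0.02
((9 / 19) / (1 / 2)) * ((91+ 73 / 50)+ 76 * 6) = 246807 / 475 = 519.59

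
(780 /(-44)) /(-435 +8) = 195 /4697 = 0.04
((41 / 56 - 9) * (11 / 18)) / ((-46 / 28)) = 3.08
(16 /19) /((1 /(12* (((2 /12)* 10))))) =320 /19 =16.84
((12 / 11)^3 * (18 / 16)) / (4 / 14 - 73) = -13608 / 677479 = -0.02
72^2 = 5184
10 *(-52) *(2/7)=-1040/7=-148.57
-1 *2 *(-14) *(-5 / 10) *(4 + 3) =-98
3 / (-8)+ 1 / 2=1 / 8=0.12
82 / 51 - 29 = -1397 / 51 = -27.39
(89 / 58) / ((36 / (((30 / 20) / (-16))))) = -89 / 22272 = -0.00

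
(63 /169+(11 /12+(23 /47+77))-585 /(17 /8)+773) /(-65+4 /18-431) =-2802358959 /2410033288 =-1.16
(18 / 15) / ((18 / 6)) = 2 / 5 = 0.40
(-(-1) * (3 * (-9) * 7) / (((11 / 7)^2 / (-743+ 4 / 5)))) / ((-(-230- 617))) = 4909653 / 73205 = 67.07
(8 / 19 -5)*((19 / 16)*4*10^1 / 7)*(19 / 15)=-551 / 14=-39.36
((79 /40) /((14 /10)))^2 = 6241 /3136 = 1.99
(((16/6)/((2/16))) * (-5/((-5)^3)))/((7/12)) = 256/175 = 1.46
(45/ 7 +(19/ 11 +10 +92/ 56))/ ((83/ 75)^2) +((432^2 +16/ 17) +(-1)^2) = 3366165433371/ 18035402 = 186642.11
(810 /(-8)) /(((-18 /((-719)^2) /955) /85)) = 1888393912875 /8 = 236049239109.38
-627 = -627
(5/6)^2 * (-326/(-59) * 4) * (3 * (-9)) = -24450/59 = -414.41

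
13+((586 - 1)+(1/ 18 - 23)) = 10351/ 18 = 575.06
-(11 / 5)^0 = -1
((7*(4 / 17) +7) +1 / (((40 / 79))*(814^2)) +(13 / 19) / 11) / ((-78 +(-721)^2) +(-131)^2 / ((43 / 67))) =0.00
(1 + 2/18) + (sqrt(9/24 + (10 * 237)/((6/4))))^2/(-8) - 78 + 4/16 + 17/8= -156707/576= -272.06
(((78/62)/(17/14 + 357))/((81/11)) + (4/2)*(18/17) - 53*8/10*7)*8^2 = -79164376448/4197555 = -18859.64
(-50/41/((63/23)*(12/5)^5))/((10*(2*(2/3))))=-359375/856977408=-0.00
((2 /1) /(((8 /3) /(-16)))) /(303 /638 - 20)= 7656 /12457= 0.61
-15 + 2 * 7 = -1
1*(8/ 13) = 8/ 13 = 0.62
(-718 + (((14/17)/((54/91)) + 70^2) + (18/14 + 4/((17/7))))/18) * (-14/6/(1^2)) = 12883615/12393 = 1039.59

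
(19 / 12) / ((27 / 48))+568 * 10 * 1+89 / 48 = 2455777 / 432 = 5684.67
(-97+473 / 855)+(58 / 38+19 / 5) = -77908 / 855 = -91.12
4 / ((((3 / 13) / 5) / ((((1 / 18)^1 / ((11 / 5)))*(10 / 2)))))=3250 / 297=10.94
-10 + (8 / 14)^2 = -474 / 49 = -9.67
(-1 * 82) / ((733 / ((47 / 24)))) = -1927 / 8796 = -0.22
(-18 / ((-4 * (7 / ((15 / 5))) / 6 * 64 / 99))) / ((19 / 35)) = 40095 / 1216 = 32.97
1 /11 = 0.09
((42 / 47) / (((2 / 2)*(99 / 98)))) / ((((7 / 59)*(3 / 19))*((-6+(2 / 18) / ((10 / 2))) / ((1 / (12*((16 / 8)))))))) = -274645 / 834438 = -0.33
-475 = -475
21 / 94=0.22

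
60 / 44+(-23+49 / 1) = 301 / 11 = 27.36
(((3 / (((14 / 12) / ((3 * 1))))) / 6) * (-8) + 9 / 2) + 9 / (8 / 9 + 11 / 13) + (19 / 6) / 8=-1975 / 9744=-0.20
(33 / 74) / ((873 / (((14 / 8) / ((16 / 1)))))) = 0.00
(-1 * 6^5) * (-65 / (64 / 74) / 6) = 194805 / 2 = 97402.50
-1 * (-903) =903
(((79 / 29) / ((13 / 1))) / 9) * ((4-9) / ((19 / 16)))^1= -6320 / 64467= -0.10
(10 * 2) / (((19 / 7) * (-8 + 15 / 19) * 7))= -20 / 137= -0.15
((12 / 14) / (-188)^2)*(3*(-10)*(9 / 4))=-405 / 247408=-0.00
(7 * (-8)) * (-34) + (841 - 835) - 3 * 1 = 1907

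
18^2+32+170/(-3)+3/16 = 14377/48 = 299.52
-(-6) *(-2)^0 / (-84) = -1 / 14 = -0.07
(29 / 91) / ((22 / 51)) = 1479 / 2002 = 0.74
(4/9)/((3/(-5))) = -20/27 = -0.74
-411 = -411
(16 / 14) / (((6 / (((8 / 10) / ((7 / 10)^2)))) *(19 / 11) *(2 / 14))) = 3520 / 2793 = 1.26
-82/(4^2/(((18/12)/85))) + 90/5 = 24357/1360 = 17.91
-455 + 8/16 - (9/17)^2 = -262863/578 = -454.78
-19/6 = -3.17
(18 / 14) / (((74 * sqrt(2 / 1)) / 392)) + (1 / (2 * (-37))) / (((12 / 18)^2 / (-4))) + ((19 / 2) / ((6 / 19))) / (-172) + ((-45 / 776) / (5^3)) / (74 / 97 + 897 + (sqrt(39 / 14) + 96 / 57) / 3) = 4.76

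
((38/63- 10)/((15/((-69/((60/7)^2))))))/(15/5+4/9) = 5957/34875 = 0.17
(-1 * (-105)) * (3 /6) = 105 /2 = 52.50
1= 1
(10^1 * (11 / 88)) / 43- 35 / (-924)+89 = 126386 / 1419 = 89.07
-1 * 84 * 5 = -420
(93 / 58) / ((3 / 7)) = 217 / 58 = 3.74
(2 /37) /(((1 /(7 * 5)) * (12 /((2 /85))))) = 0.00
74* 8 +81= 673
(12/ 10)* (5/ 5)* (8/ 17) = 48/ 85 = 0.56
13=13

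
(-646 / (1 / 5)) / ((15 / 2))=-1292 / 3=-430.67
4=4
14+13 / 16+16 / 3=20.15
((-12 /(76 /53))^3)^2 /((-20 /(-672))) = 2714513636190888 /235229405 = 11539856.75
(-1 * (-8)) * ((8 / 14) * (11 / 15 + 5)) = 2752 / 105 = 26.21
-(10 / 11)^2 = -100 / 121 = -0.83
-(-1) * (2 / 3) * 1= 2 / 3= 0.67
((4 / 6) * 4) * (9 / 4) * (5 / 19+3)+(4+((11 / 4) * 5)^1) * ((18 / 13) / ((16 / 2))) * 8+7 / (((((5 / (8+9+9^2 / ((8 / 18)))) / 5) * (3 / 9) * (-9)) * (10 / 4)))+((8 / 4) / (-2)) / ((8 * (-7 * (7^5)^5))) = -39458133253785351535813879823 / 278244917207879437619436360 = -141.81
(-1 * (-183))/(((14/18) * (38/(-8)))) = -6588/133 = -49.53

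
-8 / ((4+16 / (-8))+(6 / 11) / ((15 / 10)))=-44 / 13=-3.38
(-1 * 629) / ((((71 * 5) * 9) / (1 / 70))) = -629 / 223650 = -0.00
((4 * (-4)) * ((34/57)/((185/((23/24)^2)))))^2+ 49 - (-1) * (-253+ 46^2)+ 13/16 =275658304456321/144111344400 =1912.81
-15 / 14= -1.07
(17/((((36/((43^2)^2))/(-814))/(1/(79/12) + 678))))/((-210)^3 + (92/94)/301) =2988025706131000997/31050641968098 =96230.72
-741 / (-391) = 741 / 391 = 1.90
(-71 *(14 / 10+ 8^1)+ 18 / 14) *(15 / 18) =-11657 / 21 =-555.10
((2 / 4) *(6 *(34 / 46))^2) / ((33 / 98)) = 169932 / 5819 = 29.20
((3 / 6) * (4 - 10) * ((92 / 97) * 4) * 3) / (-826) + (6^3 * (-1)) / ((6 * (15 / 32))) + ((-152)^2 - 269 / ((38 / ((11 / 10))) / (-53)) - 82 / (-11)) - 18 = 3923369459573 / 167454980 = 23429.40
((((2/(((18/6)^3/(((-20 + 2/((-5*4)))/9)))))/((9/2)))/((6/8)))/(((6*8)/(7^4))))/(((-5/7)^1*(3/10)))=1126069/98415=11.44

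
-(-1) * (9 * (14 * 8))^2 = 1016064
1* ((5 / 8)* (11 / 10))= 11 / 16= 0.69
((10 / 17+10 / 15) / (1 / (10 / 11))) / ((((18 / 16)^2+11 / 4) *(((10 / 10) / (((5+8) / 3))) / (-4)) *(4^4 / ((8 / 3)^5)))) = -272629760 / 105105033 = -2.59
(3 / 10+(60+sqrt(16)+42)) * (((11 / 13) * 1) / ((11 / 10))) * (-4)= -4252 / 13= -327.08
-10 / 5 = -2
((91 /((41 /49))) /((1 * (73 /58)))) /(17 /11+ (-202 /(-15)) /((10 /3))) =35560525 /2298624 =15.47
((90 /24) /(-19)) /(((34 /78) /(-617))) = 279.37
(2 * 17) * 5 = 170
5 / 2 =2.50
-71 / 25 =-2.84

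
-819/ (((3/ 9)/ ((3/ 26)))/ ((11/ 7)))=-891/ 2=-445.50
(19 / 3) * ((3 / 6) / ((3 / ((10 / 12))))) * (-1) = -95 / 108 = -0.88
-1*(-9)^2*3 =-243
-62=-62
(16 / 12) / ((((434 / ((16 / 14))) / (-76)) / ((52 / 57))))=-3328 / 13671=-0.24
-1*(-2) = 2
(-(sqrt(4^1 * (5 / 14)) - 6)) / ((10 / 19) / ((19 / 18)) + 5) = 2166 / 1985 - 361 * sqrt(70) / 13895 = 0.87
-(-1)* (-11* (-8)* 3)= 264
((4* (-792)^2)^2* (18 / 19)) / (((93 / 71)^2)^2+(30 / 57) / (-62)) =11158307251653826953216 / 5491650623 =2031867651033.89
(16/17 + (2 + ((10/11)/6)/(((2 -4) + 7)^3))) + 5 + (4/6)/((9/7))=1067978/126225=8.46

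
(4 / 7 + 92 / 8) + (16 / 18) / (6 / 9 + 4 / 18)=183 / 14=13.07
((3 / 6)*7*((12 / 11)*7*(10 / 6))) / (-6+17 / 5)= -2450 / 143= -17.13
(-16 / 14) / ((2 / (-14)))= 8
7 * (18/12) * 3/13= 2.42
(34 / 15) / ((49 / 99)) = 1122 / 245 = 4.58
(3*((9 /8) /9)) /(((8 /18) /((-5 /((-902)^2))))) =-135 /26035328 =-0.00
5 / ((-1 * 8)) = -5 / 8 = -0.62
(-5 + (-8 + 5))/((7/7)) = -8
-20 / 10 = -2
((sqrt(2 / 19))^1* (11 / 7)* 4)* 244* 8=85888* sqrt(38) / 133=3980.82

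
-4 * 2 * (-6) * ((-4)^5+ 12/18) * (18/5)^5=-29700985.65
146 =146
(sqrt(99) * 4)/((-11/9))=-108 * sqrt(11)/11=-32.56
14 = 14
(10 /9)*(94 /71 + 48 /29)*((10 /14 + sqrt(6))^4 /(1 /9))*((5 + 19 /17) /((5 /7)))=280691840*sqrt(6) /59143 + 167344647392 /12006029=25563.63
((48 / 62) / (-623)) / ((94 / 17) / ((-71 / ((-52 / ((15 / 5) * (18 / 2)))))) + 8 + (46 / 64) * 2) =-12514176 / 96548526011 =-0.00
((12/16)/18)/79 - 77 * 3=-437975/1896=-231.00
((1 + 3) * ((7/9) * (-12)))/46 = -56/69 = -0.81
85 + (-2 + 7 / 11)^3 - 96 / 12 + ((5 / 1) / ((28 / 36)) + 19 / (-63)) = 6757822 / 83853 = 80.59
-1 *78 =-78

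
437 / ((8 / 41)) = 17917 / 8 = 2239.62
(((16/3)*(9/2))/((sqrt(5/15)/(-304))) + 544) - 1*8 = 536 - 7296*sqrt(3) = -12101.04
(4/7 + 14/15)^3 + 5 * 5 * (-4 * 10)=-1153680688/1157625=-996.59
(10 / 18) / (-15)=-1 / 27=-0.04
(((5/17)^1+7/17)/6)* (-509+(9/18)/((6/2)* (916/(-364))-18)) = -2366941/39525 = -59.88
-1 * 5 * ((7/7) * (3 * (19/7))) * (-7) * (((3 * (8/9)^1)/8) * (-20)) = -1900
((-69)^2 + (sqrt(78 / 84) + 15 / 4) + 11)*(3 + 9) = 6*sqrt(182) / 7 + 57309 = 57320.56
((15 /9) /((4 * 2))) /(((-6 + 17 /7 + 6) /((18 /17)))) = 105 /1156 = 0.09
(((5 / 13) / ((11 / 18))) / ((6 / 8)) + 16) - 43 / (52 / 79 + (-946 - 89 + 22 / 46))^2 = 8497510604991339 / 504629119408700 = 16.84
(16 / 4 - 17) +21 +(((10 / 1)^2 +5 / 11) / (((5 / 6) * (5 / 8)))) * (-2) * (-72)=1527992 / 55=27781.67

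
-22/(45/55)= -242/9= -26.89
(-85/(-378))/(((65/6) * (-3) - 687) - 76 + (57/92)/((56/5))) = -31280/110649537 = -0.00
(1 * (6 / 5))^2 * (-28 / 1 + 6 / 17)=-3384 / 85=-39.81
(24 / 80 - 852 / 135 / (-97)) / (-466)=-3187 / 4068180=-0.00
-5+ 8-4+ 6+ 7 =12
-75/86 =-0.87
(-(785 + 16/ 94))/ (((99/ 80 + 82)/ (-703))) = 2075424720/ 312973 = 6631.32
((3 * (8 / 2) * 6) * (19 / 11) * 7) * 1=9576 / 11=870.55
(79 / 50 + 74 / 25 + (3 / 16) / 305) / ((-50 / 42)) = -2326611 / 610000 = -3.81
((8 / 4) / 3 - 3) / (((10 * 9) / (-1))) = 7 / 270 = 0.03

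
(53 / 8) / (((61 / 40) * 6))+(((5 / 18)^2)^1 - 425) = -8383865 / 19764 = -424.20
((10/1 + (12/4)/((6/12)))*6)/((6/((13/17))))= 208/17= 12.24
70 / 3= 23.33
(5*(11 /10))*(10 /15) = 3.67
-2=-2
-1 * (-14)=14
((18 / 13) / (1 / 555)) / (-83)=-9990 / 1079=-9.26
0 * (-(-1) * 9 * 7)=0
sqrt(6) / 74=0.03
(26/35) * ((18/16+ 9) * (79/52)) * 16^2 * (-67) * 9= -61737552/35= -1763930.06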